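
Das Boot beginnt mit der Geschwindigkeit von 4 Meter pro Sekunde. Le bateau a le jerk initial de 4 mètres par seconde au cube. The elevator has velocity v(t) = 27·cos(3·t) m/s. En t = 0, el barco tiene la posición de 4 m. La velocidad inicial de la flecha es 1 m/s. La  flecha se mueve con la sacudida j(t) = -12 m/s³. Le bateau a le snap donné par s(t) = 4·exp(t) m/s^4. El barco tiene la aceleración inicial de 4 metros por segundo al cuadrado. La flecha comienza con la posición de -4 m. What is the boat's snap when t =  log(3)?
Using s(t) = 4·exp(t) and substituting t = log(3), we find s = 12.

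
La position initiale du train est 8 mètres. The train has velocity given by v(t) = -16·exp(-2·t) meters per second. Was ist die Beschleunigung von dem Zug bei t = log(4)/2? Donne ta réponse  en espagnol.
Debemos derivar nuestra ecuación de la velocidad v(t) = -16·exp(-2·t) 1 vez. Tomando d/dt de v(t), encontramos a(t) = 32·exp(-2·t). Usando a(t) = 32·exp(-2·t) y sustituyendo t = log(4)/2, encontramos a = 8.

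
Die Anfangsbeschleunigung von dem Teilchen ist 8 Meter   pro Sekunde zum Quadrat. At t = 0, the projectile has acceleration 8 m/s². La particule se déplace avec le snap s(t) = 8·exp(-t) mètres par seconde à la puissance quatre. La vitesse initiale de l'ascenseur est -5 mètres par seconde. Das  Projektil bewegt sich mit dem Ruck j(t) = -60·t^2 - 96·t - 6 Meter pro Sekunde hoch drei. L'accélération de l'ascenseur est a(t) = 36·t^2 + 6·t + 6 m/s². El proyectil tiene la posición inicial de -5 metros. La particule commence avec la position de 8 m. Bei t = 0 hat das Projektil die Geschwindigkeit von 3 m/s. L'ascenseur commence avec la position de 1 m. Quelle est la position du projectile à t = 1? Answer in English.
We need to integrate our jerk equation j(t) = -60·t^2 - 96·t - 6 3 times. Integrating jerk and using the initial condition a(0) = 8, we get a(t) = -20·t^3 - 48·t^2 - 6·t + 8. The integral of acceleration, with v(0) = 3, gives velocity: v(t) = -5·t^4 - 16·t^3 - 3·t^2 + 8·t + 3. Taking ∫v(t)dt and applying x(0) = -5, we find x(t) = -t^5 - 4·t^4 - t^3 + 4·t^2 + 3·t - 5. We have position x(t) = -t^5 - 4·t^4 - t^3 + 4·t^2 + 3·t - 5. Substituting t = 1: x(1) = -4.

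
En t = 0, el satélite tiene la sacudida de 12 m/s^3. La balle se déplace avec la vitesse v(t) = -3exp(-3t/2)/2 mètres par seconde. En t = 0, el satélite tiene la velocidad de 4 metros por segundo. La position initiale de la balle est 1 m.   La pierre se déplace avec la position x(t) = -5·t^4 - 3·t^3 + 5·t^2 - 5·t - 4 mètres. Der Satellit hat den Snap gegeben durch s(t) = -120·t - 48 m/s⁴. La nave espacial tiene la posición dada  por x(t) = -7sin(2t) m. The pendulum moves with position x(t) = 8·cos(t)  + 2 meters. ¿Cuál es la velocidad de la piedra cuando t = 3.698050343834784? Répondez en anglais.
To solve this, we need to take 1 derivative of our position equation x(t) = -5·t^4 - 3·t^3 + 5·t^2 - 5·t - 4. Taking d/dt of x(t), we find v(t) = -20·t^3 - 9·t^2 + 10·t - 5. Using v(t) = -20·t^3 - 9·t^2 + 10·t - 5 and substituting t = 3.698050343834784, we find v = -1102.55907980649.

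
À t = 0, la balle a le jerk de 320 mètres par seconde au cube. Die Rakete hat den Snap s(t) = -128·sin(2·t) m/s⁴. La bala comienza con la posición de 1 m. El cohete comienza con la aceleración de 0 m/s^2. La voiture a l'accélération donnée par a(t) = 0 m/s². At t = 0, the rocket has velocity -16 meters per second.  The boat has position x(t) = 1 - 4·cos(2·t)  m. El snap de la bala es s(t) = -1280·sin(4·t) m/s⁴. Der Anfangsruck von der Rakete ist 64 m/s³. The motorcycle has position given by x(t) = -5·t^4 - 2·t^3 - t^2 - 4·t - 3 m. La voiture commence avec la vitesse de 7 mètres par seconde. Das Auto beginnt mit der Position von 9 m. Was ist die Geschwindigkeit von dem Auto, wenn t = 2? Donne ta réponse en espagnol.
Debemos encontrar la antiderivada de nuestra ecuación de la aceleración a(t) = 0 1 vez. Tomando ∫a(t)dt y aplicando v(0) = 7, encontramos v(t) = 7. Usando v(t) = 7 y sustituyendo t = 2, encontramos v = 7.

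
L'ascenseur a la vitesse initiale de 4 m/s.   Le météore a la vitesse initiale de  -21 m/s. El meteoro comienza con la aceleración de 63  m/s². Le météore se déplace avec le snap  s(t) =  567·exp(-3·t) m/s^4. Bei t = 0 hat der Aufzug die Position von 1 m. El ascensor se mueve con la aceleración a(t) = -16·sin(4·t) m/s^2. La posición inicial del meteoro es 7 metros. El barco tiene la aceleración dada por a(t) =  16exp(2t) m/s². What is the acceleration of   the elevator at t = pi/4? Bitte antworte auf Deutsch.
Wir haben die Beschleunigung a(t) = -16·sin(4·t). Durch Einsetzen von t = pi/4: a(pi/4) = 0.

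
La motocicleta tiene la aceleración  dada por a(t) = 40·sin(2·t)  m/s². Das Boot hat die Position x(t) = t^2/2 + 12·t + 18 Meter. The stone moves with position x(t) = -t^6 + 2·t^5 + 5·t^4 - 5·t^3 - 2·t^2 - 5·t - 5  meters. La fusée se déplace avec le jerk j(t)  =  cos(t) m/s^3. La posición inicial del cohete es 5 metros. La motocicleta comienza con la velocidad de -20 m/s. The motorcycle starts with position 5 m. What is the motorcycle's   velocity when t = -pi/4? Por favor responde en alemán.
Um dies zu lösen, müssen wir 1 Stammfunktion unserer Gleichung für die Beschleunigung a(t) = 40·sin(2·t) finden. Mit ∫a(t)dt und Anwendung von v(0) = -20, finden wir v(t) = -20·cos(2·t). Aus der Gleichung für die Geschwindigkeit v(t) = -20·cos(2·t), setzen wir t = -pi/4 ein und erhalten v = 0.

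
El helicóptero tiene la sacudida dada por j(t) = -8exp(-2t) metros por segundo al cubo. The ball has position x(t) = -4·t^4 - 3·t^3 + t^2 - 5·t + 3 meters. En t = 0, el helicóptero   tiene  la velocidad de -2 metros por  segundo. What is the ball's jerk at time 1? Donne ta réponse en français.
Pour résoudre ceci, nous devons prendre 3 dérivées de notre équation de la position x(t) = -4·t^4 - 3·t^3 + t^2 - 5·t + 3. En dérivant la position, nous obtenons la vitesse: v(t) = -16·t^3 - 9·t^2 + 2·t - 5. En dérivant la vitesse, nous obtenons l'accélération: a(t) = -48·t^2 - 18·t + 2. La dérivée de l'accélération donne le jerk: j(t) = -96·t - 18. En utilisant j(t) = -96·t - 18 et en substituant t = 1, nous trouvons j = -114.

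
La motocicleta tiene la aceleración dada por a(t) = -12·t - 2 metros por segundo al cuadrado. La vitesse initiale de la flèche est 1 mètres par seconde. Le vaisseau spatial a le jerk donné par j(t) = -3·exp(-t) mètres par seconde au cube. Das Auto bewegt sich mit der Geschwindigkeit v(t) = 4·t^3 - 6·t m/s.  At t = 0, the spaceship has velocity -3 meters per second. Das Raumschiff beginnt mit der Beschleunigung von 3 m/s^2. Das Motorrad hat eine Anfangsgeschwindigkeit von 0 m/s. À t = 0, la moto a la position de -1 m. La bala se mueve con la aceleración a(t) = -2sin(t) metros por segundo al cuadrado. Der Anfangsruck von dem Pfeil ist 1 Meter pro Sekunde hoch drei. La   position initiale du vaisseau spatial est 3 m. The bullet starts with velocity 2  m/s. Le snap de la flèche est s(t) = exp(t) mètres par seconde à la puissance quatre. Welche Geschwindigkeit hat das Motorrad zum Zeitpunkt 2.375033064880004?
Wir müssen die Stammfunktion unserer Gleichung für die Beschleunigung a(t) = -12·t - 2 1-mal finden. Das Integral von der Beschleunigung, mit v(0) = 0, ergibt die Geschwindigkeit: v(t) = 2·t·(-3·t - 1). Wir haben die Geschwindigkeit v(t) = 2·t·(-3·t - 1). Durch Einsetzen von t = 2.375033064880004: v(2.375033064880004) = -38.5947584853999.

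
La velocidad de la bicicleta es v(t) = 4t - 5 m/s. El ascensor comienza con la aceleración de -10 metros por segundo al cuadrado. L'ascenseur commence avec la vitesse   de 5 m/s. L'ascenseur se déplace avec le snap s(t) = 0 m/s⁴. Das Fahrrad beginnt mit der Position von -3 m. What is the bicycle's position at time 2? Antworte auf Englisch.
Starting from velocity v(t) = 4·t - 5, we take 1 antiderivative. Taking ∫v(t)dt and applying x(0) = -3, we find x(t) = 2·t^2 - 5·t - 3. We have position x(t) = 2·t^2 - 5·t - 3. Substituting t = 2: x(2) = -5.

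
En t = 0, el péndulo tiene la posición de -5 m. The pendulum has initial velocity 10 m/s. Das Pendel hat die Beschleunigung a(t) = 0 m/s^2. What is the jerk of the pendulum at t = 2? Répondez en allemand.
Wir müssen unsere Gleichung für die Beschleunigung a(t) = 0 1-mal ableiten. Die Ableitung von der Beschleunigung ergibt den Ruck: j(t) = 0. Wir haben den Ruck j(t) = 0. Durch Einsetzen von t = 2: j(2) = 0.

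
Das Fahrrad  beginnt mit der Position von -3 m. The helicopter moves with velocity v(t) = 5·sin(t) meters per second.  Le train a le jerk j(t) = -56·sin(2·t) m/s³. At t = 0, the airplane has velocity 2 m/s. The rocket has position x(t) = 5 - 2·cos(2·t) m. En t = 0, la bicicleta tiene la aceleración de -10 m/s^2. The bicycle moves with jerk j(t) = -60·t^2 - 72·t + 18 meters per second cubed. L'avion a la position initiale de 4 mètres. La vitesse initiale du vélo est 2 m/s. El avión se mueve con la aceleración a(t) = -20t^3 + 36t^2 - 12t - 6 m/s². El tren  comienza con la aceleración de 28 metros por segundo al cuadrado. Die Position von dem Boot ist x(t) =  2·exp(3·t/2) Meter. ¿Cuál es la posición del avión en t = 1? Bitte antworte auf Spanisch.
Para resolver esto, necesitamos tomar 2 antiderivadas de nuestra ecuación de la aceleración a(t) = -20·t^3 + 36·t^2 - 12·t - 6. La antiderivada de la aceleración es la velocidad. Usando v(0) = 2, obtenemos v(t) = -5·t^4 + 12·t^3 - 6·t^2 - 6·t + 2. La integral de la velocidad es la posición. Usando x(0) = 4, obtenemos x(t) = -t^5 + 3·t^4 - 2·t^3 - 3·t^2 + 2·t + 4. Tenemos la posición x(t) = -t^5 + 3·t^4 - 2·t^3 - 3·t^2 + 2·t + 4. Sustituyendo t = 1: x(1) = 3.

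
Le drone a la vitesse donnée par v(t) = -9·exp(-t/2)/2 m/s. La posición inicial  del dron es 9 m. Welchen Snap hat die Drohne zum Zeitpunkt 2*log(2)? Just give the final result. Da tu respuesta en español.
s(2*log(2)) = 9/32.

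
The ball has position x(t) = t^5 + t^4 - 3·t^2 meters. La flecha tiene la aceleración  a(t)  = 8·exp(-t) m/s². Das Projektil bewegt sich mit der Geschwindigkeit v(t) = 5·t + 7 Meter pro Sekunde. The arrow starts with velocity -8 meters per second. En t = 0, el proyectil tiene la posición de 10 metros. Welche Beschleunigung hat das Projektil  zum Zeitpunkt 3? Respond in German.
Um dies zu lösen, müssen wir 1 Ableitung unserer Gleichung für die Geschwindigkeit v(t) = 5·t + 7 nehmen. Die Ableitung von der Geschwindigkeit ergibt die Beschleunigung: a(t) = 5. Mit a(t) = 5 und Einsetzen von t = 3, finden wir a = 5.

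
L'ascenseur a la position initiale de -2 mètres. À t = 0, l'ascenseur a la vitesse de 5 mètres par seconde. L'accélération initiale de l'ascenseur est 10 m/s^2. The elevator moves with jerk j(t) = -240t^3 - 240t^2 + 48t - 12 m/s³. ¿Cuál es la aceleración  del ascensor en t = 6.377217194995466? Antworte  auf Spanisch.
Para resolver esto, necesitamos tomar 1 integral de nuestra ecuación de la sacudida j(t) = -240·t^3 - 240·t^2 + 48·t - 12. Integrando la sacudida y usando la condición inicial a(0) = 10, obtenemos a(t) = -60·t^4 - 80·t^3 + 24·t^2 - 12·t + 10. Tenemos la aceleración a(t) = -60·t^4 - 80·t^3 + 24·t^2 - 12·t + 10. Sustituyendo t = 6.377217194995466: a(6.377217194995466) = -119076.386759501.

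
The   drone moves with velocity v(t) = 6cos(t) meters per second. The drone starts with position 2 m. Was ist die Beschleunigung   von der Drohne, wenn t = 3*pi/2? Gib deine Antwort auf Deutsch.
Um dies zu lösen, müssen wir 1 Ableitung unserer Gleichung für die Geschwindigkeit v(t) = 6·cos(t) nehmen. Mit d/dt von v(t) finden wir a(t) = -6·sin(t). Aus der Gleichung für die Beschleunigung a(t) = -6·sin(t), setzen wir t = 3*pi/2 ein und erhalten a = 6.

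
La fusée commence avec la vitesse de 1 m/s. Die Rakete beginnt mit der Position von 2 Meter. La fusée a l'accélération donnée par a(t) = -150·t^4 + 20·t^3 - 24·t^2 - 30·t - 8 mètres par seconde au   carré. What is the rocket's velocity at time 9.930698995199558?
We must find the antiderivative of our acceleration equation a(t) = -150·t^4 + 20·t^3 - 24·t^2 - 30·t - 8 1 time. Taking ∫a(t)dt and applying v(0) = 1, we find v(t) = -30·t^5 + 5·t^4 - 8·t^3 - 15·t^2 - 8·t + 1. We have velocity v(t) = -30·t^5 + 5·t^4 - 8·t^3 - 15·t^2 - 8·t + 1. Substituting t = 9.930698995199558: v(9.930698995199558) = -2858243.56486328.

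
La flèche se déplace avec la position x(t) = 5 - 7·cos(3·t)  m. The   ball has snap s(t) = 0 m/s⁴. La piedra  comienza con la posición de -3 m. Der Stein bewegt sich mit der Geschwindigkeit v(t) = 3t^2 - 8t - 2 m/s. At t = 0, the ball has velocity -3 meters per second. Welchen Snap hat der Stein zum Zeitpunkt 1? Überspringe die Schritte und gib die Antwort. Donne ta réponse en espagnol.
El snap en t = 1 es s = 0.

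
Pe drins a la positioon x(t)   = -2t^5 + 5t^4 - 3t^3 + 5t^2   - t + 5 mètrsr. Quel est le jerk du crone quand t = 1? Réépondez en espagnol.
Debemos derivar nuestra ecuación de la posición x(t) = -2·t^5 + 5·t^4 - 3·t^3 + 5·t^2 - t + 5 3 veces. Tomando d/dt de x(t), encontramos v(t) = -10·t^4 + 20·t^3 - 9·t^2 + 10·t - 1. La derivada de la velocidad da la aceleración: a(t) = -40·t^3 + 60·t^2 - 18·t + 10. Derivando la aceleración, obtenemos la sacudida: j(t) = -120·t^2 + 120·t - 18. Usando j(t) = -120·t^2 + 120·t - 18 y sustituyendo t = 1, encontramos j = -18.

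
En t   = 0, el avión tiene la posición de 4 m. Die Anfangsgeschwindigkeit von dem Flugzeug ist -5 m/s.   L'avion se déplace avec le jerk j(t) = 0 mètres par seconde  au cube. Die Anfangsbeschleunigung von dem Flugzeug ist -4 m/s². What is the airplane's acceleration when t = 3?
We must find the integral of our jerk equation j(t) = 0 1 time. Taking ∫j(t)dt and applying a(0) = -4, we find a(t) = -4. From the given acceleration equation a(t) = -4, we substitute t = 3 to get a = -4.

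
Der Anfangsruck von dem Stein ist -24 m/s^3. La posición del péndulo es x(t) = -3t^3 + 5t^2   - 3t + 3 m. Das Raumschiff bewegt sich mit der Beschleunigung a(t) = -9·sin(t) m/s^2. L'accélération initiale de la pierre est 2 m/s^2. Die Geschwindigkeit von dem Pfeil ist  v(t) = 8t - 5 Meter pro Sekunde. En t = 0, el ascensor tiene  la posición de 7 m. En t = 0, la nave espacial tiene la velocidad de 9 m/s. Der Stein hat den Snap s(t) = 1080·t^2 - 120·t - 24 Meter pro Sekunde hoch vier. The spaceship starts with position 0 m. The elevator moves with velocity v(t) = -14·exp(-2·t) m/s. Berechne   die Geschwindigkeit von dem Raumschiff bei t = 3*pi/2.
Ausgehend von der Beschleunigung a(t) = -9·sin(t), nehmen wir 1 Integral. Die Stammfunktion von der Beschleunigung, mit v(0) = 9, ergibt die Geschwindigkeit: v(t) = 9·cos(t). Aus der Gleichung für die Geschwindigkeit v(t) = 9·cos(t), setzen wir t = 3*pi/2 ein und erhalten v = 0.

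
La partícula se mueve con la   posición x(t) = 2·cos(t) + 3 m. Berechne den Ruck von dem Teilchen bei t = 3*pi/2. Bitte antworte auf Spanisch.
Para resolver esto, necesitamos tomar 3 derivadas de nuestra ecuación de la posición x(t) = 2·cos(t) + 3. Derivando la posición, obtenemos la velocidad: v(t) = -2·sin(t). Tomando d/dt de v(t), encontramos a(t) = -2·cos(t). Tomando d/dt de a(t), encontramos j(t) = 2·sin(t). Usando j(t) = 2·sin(t) y sustituyendo t = 3*pi/2, encontramos j = -2.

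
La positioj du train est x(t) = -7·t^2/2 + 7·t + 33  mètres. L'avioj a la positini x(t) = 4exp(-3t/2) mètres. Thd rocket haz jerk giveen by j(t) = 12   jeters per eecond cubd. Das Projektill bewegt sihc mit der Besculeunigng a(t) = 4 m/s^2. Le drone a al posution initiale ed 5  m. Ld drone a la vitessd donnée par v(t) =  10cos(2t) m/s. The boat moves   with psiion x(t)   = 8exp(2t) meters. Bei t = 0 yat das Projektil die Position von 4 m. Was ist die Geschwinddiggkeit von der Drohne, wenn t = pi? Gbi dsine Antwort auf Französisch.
Nous avons la vitesse v(t) = 10·cos(2·t). En substituant t = pi: v(pi) = 10.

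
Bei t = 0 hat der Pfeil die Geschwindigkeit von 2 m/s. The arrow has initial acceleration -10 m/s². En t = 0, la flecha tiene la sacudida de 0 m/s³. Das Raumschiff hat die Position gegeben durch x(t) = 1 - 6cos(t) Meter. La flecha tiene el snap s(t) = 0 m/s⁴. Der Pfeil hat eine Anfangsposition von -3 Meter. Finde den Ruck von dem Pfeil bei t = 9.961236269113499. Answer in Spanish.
Partiendo del snap s(t) = 0, tomamos 1 integral. La antiderivada del snap, con j(0) = 0, da la sacudida: j(t) = 0. Tenemos la sacudida j(t) = 0. Sustituyendo t = 9.961236269113499: j(9.961236269113499) = 0.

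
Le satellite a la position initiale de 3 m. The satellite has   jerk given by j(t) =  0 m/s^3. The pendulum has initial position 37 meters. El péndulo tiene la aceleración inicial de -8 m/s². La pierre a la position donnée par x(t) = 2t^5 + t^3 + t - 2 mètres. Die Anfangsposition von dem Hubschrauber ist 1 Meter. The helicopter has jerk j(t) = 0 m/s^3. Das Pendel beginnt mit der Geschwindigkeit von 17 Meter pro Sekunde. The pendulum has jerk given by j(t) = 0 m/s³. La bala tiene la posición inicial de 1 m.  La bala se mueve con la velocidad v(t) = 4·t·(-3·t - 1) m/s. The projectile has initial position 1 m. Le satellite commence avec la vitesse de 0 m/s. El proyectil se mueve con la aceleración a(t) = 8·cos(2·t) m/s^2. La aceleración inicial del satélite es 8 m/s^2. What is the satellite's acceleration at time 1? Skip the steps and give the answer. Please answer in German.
Die Beschleunigung bei t = 1 ist a = 8.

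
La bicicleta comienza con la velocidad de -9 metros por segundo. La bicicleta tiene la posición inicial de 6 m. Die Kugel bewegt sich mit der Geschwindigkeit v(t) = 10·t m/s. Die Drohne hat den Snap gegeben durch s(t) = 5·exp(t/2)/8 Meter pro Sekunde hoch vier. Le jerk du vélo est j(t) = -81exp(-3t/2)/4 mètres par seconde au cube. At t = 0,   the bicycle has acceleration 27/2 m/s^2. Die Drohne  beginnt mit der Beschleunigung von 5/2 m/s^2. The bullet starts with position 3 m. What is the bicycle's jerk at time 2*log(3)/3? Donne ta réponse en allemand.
Wir haben den Ruck j(t) = -81·exp(-3·t/2)/4. Durch Einsetzen von t = 2*log(3)/3: j(2*log(3)/3) = -27/4.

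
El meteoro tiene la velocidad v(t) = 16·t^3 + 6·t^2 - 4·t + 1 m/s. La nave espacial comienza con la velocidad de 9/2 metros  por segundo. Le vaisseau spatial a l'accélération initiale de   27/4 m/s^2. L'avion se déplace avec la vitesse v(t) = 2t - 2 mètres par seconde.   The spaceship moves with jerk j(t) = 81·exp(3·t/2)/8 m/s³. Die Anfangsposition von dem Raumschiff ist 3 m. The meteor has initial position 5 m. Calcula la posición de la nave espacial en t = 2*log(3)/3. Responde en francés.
Nous devons intégrer notre équation du jerk j(t) = 81·exp(3·t/2)/8 3 fois. La primitive du jerk est l'accélération. En utilisant a(0) = 27/4, nous obtenons a(t) = 27·exp(3·t/2)/4. En intégrant l'accélération et en utilisant la condition initiale v(0) = 9/2, nous obtenons v(t) = 9·exp(3·t/2)/2. En intégrant la vitesse et en utilisant la condition initiale x(0) = 3, nous obtenons x(t) = 3·exp(3·t/2). De l'équation de la position x(t) = 3·exp(3·t/2), nous substituons t = 2*log(3)/3 pour obtenir x = 9.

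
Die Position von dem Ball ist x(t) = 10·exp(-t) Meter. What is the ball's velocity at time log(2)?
We must differentiate our position equation x(t) = 10·exp(-t) 1 time. Differentiating position, we get velocity: v(t) = -10·exp(-t). We have velocity v(t) = -10·exp(-t). Substituting t = log(2): v(log(2)) = -5.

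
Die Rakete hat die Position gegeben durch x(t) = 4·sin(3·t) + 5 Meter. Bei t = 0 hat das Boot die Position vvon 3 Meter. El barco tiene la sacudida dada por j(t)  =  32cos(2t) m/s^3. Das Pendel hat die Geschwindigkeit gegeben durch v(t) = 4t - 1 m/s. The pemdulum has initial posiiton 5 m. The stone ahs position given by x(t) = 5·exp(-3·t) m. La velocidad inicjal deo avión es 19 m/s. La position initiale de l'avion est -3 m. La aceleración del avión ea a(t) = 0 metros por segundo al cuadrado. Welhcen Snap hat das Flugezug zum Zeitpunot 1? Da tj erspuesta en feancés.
En partant de l'accélération a(t) = 0, nous prenons 2 dérivées. En dérivant l'accélération, nous obtenons le jerk: j(t) = 0. En dérivant le jerk, nous obtenons le snap: s(t) = 0. De l'équation du snap s(t) = 0, nous substituons t = 1 pour obtenir s = 0.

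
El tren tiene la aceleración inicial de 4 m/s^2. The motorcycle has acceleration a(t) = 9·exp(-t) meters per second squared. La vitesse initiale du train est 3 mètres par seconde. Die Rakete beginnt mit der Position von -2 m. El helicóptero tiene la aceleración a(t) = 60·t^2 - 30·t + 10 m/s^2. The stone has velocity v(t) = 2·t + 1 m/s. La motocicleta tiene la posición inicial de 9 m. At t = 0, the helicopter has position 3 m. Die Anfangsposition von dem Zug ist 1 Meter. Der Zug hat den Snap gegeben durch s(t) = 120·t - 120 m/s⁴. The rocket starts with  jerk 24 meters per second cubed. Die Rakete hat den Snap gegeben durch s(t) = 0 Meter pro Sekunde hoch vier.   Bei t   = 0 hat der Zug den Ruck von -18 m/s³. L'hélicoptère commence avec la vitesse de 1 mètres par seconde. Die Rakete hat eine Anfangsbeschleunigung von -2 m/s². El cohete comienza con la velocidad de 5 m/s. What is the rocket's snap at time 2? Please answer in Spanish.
Tenemos el snap s(t) = 0. Sustituyendo t = 2: s(2) = 0.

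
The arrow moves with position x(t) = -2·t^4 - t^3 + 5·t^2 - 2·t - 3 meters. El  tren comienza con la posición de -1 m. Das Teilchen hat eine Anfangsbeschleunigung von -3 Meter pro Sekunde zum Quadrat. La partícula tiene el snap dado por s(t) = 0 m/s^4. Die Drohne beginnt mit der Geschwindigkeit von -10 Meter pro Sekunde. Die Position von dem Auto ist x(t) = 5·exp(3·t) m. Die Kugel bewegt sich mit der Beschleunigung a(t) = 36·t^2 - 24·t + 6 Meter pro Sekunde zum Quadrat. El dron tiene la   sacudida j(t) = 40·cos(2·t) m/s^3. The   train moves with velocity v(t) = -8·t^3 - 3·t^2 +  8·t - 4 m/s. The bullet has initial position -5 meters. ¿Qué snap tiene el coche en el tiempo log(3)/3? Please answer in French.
Pour résoudre ceci, nous devons prendre 4 dérivées de notre équation de la position x(t) = 5·exp(3·t). En dérivant la position, nous obtenons la vitesse: v(t) = 15·exp(3·t). La dérivée de la vitesse donne l'accélération: a(t) = 45·exp(3·t). En dérivant l'accélération, nous obtenons le jerk: j(t) = 135·exp(3·t). En prenant d/dt de j(t), nous trouvons s(t) = 405·exp(3·t). En utilisant s(t) = 405·exp(3·t) et en substituant t = log(3)/3, nous trouvons s = 1215.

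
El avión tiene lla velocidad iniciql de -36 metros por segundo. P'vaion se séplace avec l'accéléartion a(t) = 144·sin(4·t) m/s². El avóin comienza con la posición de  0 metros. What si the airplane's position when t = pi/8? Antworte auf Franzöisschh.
En partant de l'accélération a(t) = 144·sin(4·t), nous prenons 2 primitives. En intégrant l'accélération et en utilisant la condition initiale v(0) = -36, nous obtenons v(t) = -36·cos(4·t). L'intégrale de la vitesse est la position. En utilisant x(0) = 0, nous obtenons x(t) = -9·sin(4·t). En utilisant x(t) = -9·sin(4·t) et en substituant t = pi/8, nous trouvons x = -9.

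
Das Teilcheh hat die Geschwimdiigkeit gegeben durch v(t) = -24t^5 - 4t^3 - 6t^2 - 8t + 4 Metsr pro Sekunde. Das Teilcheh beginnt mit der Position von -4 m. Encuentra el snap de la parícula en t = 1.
Para resolver esto, necesitamos tomar 3 derivadas de nuestra ecuación de la velocidad v(t) = -24·t^5 - 4·t^3 - 6·t^2 - 8·t + 4. La derivada de la velocidad da la aceleración: a(t) = -120·t^4 - 12·t^2 - 12·t - 8. Derivando la aceleración, obtenemos la sacudida: j(t) = -480·t^3 - 24·t - 12. Derivando la sacudida, obtenemos el snap: s(t) = -1440·t^2 - 24. De la ecuación del snap s(t) = -1440·t^2 - 24, sustituimos t = 1 para obtener s = -1464.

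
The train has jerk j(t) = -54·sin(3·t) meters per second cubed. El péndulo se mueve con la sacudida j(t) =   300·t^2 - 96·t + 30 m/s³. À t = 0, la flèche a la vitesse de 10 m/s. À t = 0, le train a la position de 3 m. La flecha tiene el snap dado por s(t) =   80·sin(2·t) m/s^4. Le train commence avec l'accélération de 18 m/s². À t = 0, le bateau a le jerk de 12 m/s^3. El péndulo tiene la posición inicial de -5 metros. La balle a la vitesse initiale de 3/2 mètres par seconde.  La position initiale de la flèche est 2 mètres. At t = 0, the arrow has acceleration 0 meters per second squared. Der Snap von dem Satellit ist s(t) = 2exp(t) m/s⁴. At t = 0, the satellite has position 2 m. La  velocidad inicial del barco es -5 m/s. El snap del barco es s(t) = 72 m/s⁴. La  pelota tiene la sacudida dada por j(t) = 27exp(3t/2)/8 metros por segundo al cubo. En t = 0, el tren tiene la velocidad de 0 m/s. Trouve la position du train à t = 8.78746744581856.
En partant du jerk j(t) = -54·sin(3·t), nous prenons 3 primitives. En prenant ∫j(t)dt et en appliquant a(0) = 18, nous trouvons a(t) = 18·cos(3·t). En intégrant l'accélération et en utilisant la condition initiale v(0) = 0, nous obtenons v(t) = 6·sin(3·t). L'intégrale de la vitesse, avec x(0) = 3, donne la position: x(t) = 5 - 2·cos(3·t). Nous avons la position x(t) = 5 - 2·cos(3·t). En substituant t = 8.78746744581856: x(8.78746744581856) = 4.33088578170925.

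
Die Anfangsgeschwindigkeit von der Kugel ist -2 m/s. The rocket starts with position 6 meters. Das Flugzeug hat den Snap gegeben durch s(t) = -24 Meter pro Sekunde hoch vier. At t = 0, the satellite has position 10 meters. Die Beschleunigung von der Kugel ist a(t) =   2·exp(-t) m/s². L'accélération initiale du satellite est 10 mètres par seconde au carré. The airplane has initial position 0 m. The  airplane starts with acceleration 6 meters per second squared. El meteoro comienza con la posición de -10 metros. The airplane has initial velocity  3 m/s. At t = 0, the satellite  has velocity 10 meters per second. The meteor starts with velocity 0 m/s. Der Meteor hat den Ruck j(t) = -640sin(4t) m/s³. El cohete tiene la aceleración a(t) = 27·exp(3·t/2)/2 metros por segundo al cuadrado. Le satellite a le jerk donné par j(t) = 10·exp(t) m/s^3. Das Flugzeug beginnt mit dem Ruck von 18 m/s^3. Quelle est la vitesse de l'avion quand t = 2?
Pour résoudre ceci, nous devons prendre 3 intégrales de notre équation du snap s(t) = -24. La primitive du snap est le jerk. En utilisant j(0) = 18, nous obtenons j(t) = 18 - 24·t. En intégrant le jerk et en utilisant la condition initiale a(0) = 6, nous obtenons a(t) = -12·t^2 + 18·t + 6. En prenant ∫a(t)dt et en appliquant v(0) = 3, nous trouvons v(t) = -4·t^3 + 9·t^2 + 6·t + 3. De l'équation de la vitesse v(t) = -4·t^3 + 9·t^2 + 6·t + 3, nous substituons t = 2 pour obtenir v = 19.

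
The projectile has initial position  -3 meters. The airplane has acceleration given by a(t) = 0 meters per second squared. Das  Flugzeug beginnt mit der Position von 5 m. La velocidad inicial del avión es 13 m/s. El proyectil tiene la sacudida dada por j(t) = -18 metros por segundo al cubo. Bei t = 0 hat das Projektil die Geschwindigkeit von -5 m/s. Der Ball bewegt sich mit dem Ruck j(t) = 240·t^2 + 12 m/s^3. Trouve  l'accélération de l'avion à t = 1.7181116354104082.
En utilisant a(t) = 0 et en substituant t = 1.7181116354104082, nous trouvons a = 0.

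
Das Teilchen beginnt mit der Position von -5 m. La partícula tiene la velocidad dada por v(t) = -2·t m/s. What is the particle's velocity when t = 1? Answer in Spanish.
Usando v(t) = -2·t y sustituyendo t = 1, encontramos v = -2.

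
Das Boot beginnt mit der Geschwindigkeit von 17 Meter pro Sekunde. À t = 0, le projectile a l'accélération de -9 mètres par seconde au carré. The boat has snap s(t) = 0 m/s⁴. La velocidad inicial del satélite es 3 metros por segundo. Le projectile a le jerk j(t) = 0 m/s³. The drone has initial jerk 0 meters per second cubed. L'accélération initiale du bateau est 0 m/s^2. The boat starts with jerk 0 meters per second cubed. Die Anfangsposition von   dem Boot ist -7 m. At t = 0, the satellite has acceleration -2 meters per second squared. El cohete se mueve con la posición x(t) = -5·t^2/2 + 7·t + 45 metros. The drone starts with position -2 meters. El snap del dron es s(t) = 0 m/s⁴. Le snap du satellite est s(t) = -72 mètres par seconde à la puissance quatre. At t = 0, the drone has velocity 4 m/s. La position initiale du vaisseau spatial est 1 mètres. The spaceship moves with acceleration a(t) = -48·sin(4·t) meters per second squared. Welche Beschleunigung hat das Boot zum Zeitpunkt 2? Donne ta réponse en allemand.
Um dies zu lösen, müssen wir 2 Stammfunktionen unserer Gleichung für den Snap s(t) = 0 finden. Mit ∫s(t)dt und Anwendung von j(0) = 0, finden wir j(t) = 0. Die Stammfunktion von dem Ruck, mit a(0) = 0, ergibt die Beschleunigung: a(t) = 0. Mit a(t) = 0 und Einsetzen von t = 2, finden wir a = 0.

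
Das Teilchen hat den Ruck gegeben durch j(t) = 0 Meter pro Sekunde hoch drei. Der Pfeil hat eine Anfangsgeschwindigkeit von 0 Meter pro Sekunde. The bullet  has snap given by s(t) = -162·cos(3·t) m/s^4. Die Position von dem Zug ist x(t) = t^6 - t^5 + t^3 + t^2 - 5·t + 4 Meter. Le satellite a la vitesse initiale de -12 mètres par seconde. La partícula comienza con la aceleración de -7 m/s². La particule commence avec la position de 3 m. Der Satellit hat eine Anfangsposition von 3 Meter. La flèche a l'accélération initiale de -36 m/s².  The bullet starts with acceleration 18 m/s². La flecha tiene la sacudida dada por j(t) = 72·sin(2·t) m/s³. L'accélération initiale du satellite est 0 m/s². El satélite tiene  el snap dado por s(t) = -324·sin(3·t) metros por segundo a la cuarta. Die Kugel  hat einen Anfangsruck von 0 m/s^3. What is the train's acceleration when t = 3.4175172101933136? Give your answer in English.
To solve this, we need to take 2 derivatives of our position equation x(t) = t^6 - t^5 + t^3 + t^2 - 5·t + 4. Differentiating position, we get velocity: v(t) = 6·t^5 - 5·t^4 + 3·t^2 + 2·t - 5. Taking d/dt of v(t), we find a(t) = 30·t^4 - 20·t^3 + 6·t + 2. We have acceleration a(t) = 30·t^4 - 20·t^3 + 6·t + 2. Substituting t = 3.4175172101933136: a(3.4175172101933136) = 3316.48072726600.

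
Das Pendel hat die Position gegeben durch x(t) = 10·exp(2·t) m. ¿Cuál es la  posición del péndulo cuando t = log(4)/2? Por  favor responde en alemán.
Wir haben die Position x(t) = 10·exp(2·t). Durch Einsetzen von t = log(4)/2: x(log(4)/2) = 40.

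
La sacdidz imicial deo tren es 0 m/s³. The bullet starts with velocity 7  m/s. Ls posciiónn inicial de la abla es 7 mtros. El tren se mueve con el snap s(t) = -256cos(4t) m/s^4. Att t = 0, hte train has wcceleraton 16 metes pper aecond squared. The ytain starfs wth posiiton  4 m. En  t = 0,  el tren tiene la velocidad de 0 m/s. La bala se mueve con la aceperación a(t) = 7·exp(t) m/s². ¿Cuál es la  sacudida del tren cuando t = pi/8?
Debemos encontrar la integral de nuestra ecuación del snap s(t) = -256·cos(4·t) 1 vez. La antiderivada del snap, con j(0) = 0, da la sacudida: j(t) = -64·sin(4·t). De la ecuación de la sacudida j(t) = -64·sin(4·t), sustituimos t = pi/8 para obtener j = -64.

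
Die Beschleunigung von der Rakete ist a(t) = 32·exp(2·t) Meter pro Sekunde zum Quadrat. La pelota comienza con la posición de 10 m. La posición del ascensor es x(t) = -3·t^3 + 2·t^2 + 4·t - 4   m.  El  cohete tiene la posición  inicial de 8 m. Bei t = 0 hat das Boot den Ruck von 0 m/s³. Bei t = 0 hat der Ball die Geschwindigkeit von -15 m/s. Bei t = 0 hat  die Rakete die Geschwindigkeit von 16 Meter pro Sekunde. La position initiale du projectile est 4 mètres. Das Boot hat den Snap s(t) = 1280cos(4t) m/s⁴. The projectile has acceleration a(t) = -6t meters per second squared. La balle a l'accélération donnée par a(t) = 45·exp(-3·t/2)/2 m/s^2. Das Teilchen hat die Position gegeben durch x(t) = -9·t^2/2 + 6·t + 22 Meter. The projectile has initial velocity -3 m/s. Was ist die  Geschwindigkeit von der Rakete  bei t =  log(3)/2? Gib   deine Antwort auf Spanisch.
Para resolver esto, necesitamos tomar 1 antiderivada de nuestra ecuación de la aceleración a(t) = 32·exp(2·t). Tomando ∫a(t)dt y aplicando v(0) = 16, encontramos v(t) = 16·exp(2·t). Tenemos la velocidad v(t) = 16·exp(2·t). Sustituyendo t = log(3)/2: v(log(3)/2) = 48.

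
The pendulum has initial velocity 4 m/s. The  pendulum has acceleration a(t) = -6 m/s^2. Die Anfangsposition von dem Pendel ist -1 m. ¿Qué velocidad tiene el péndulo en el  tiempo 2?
Para resolver esto, necesitamos tomar 1 integral de nuestra ecuación de la aceleración a(t) = -6. La integral de la aceleración, con v(0) = 4, da la velocidad: v(t) = 4 - 6·t. Tenemos la velocidad v(t) = 4 - 6·t. Sustituyendo t = 2: v(2) = -8.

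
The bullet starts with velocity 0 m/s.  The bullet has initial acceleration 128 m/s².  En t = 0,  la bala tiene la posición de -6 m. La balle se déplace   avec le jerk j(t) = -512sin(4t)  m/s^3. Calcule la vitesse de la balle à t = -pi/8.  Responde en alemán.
Wir müssen unsere Gleichung für den Ruck j(t) = -512·sin(4·t) 2-mal integrieren. Durch Integration von dem Ruck und Verwendung der Anfangsbedingung a(0) = 128, erhalten wir a(t) = 128·cos(4·t). Das Integral von der Beschleunigung ist die Geschwindigkeit. Mit v(0) = 0 erhalten wir v(t) = 32·sin(4·t). Aus der Gleichung für die Geschwindigkeit v(t) = 32·sin(4·t), setzen wir t = -pi/8 ein und erhalten v = -32.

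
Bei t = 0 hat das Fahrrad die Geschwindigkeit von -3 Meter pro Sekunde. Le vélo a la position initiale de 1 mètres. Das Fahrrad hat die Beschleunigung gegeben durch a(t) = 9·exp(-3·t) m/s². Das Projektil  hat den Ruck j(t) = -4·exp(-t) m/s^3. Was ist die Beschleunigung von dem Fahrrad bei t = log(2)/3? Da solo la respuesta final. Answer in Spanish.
En t = log(2)/3, a = 9/2.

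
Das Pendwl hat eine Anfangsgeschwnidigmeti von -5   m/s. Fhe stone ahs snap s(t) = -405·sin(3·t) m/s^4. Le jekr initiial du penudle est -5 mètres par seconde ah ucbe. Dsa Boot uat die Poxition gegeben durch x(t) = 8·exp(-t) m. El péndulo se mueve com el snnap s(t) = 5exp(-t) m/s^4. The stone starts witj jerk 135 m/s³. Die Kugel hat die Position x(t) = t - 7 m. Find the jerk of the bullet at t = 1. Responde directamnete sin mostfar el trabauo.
The jerk at t = 1 is j = 0.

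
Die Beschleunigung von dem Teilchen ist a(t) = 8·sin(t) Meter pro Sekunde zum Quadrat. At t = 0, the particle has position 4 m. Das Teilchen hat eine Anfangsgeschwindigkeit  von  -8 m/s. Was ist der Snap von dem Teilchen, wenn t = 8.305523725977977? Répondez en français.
Pour résoudre ceci, nous devons prendre 2 dérivées de notre équation de l'accélération a(t) = 8·sin(t). La dérivée de l'accélération donne le jerk: j(t) = 8·cos(t). En prenant d/dt de j(t), nous trouvons s(t) = -8·sin(t). De l'équation du snap s(t) = -8·sin(t), nous substituons t = 8.305523725977977 pour obtenir s = -7.19820220074950.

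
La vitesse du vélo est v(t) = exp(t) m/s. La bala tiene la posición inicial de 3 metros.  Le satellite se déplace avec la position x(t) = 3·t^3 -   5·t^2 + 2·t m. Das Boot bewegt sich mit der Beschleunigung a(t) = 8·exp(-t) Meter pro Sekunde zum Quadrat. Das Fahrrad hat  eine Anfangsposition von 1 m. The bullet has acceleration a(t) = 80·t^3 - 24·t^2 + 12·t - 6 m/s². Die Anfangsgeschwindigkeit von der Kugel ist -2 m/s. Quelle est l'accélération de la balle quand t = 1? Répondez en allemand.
Aus der Gleichung für die Beschleunigung a(t) = 80·t^3 - 24·t^2 + 12·t - 6, setzen wir t = 1 ein und erhalten a = 62.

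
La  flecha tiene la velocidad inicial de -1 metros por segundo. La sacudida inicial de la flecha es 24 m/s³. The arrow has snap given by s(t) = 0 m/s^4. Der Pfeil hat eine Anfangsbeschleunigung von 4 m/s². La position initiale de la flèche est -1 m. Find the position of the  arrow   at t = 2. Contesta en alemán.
Wir müssen unsere Gleichung für den Snap s(t) = 0 4-mal integrieren. Die Stammfunktion von dem Snap ist der Ruck. Mit j(0) = 24 erhalten wir j(t) = 24. Das Integral von dem Ruck ist die Beschleunigung. Mit a(0) = 4 erhalten wir a(t) = 24·t + 4. Durch Integration von der Beschleunigung und Verwendung der Anfangsbedingung v(0) = -1, erhalten wir v(t) = 12·t^2 + 4·t - 1. Die Stammfunktion von der Geschwindigkeit ist die Position. Mit x(0) = -1 erhalten wir x(t) = 4·t^3 + 2·t^2 - t - 1. Wir haben die Position x(t) = 4·t^3 + 2·t^2 - t - 1. Durch Einsetzen von t = 2: x(2) = 37.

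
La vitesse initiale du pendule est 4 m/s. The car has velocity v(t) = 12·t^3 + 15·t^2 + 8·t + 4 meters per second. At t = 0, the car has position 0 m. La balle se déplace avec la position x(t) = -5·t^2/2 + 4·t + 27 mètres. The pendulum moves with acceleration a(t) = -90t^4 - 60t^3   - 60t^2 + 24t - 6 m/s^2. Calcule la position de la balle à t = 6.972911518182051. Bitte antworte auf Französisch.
De l'équation de la position x(t) = -5·t^2/2 + 4·t + 27, nous substituons t = 6.972911518182051 pour obtenir x = -66.6620915282616.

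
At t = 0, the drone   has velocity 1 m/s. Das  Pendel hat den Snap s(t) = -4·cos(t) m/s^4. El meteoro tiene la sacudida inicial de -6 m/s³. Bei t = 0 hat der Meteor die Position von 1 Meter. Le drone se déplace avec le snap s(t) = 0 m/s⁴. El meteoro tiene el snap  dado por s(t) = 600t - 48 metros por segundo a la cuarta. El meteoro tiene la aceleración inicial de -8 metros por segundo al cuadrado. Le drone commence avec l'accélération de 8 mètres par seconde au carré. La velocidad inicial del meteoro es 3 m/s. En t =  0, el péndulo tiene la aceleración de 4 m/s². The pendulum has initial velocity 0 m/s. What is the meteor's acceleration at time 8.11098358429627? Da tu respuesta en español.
Partiendo del snap s(t) = 600·t - 48, tomamos 2 antiderivadas. Tomando ∫s(t)dt y aplicando j(0) = -6, encontramos j(t) = 300·t^2 - 48·t - 6. Tomando ∫j(t)dt y aplicando a(0) = -8, encontramos a(t) = 100·t^3 - 24·t^2 - 6·t - 8. De la ecuación de la aceleración a(t) = 100·t^3 - 24·t^2 - 6·t - 8, sustituimos t = 8.11098358429627 para obtener a = 51725.0039608606.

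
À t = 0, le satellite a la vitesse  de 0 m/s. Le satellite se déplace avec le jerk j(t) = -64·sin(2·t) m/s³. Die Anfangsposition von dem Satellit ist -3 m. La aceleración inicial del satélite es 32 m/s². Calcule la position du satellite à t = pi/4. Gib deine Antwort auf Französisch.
Nous devons trouver la primitive de notre équation du jerk j(t) = -64·sin(2·t) 3 fois. La primitive du jerk est l'accélération. En utilisant a(0) = 32, nous obtenons a(t) = 32·cos(2·t). La primitive de l'accélération est la vitesse. En utilisant v(0) = 0, nous obtenons v(t) = 16·sin(2·t). En intégrant la vitesse et en utilisant la condition initiale x(0) = -3, nous obtenons x(t) = 5 - 8·cos(2·t). De l'équation de la position x(t) = 5 - 8·cos(2·t), nous substituons t = pi/4 pour obtenir x = 5.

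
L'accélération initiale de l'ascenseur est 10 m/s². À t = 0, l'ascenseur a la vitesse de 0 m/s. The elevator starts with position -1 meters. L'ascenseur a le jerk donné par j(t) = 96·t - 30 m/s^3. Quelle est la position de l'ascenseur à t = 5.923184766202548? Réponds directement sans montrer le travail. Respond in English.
At t = 5.923184766202548, x = 4058.95330926351.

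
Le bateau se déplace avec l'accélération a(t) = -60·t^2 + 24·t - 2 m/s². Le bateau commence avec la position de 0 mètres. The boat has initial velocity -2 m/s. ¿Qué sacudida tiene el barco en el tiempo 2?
Para resolver esto, necesitamos tomar 1 derivada de nuestra ecuación de la aceleración a(t) = -60·t^2 + 24·t - 2. Tomando d/dt de a(t), encontramos j(t) = 24 - 120·t. Usando j(t) = 24 - 120·t y sustituyendo t = 2, encontramos j = -216.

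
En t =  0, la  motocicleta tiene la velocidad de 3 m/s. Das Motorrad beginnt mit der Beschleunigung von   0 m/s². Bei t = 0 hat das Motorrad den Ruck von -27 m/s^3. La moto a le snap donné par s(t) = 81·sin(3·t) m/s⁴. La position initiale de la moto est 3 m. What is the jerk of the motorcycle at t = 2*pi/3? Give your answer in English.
Starting from snap s(t) = 81·sin(3·t), we take 1 integral. Finding the antiderivative of s(t) and using j(0) = -27: j(t) = -27·cos(3·t). From the given jerk equation j(t) = -27·cos(3·t), we substitute t = 2*pi/3 to get j = -27.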